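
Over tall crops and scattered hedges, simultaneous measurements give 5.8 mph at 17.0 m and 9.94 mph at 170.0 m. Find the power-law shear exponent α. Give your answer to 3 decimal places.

α ≈ 0.234

Power law: V₂/V₁ = (z₂/z₁)^α ⇒ α = ln(V₂/V₁) / ln(z₂/z₁)
α = ln(9.94/5.8) / ln(170.0/17.0) = ln(1.7138) / ln(10.0000)
  = 0.53871 / 2.30259 = 0.23396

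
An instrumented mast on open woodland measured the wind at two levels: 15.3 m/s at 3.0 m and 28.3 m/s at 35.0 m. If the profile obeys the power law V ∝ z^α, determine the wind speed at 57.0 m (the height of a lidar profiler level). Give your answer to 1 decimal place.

32.0 m/s

First find α: α = ln(V₂/V₁)/ln(z₂/z₁) = ln(28.3/15.3)/ln(35.0/3.0) = 0.61501/2.45674 = 0.2503
Extrapolate from 35.0 m to 57.0 m: V₃ = 28.3 × (57.0/35.0)^0.2503 = 28.3 × 1.1299 = 31.9749 m/s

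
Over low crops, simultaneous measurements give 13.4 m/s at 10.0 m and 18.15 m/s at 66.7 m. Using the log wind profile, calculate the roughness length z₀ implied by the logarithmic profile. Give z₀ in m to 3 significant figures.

Log law: V(z) ∝ ln(z/z₀). With r = V₁/V₂ = 13.4/18.15 = 0.73829,
r · ln(z₂/z₀) = ln(z₁/z₀) ⇒ ln z₀ = (ln z₁ − r·ln z₂)/(1 − r)
ln z₀ = (2.30259 − 0.73829×4.20020) / 0.26171 = -3.0507
z₀ = exp(-3.0507) = 0.04733 m

z₀ ≈ 0.0473 m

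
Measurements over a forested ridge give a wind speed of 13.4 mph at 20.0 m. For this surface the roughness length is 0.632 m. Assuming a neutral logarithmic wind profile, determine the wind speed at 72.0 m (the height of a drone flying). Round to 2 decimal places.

Log law: V(z) ∝ ln(z/z₀), so V₂/V₁ = ln(z₂/z₀) / ln(z₁/z₀).
ln(72.0/0.632) = 4.7355, ln(20.0/0.632) = 3.4546
V₂ = 13.4 × 4.7355/3.4546 = 13.4 × 1.3708 = 18.3686 mph

18.37 mph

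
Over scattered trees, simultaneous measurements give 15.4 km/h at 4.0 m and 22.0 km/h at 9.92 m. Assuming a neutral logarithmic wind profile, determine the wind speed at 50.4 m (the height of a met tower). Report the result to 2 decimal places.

33.81 km/h

Log law: V ∝ ln(z/z₀). From the pair, with r = V₁/V₂ = 0.70000,
ln z₀ = (ln z₁ − r·ln z₂)/(1 − r) = (1.3863 − 0.70000×2.2946)/0.30000 = -0.7330 → z₀ = 0.4805 m
V₃ = V₁ · ln(z₃/z₀)/ln(z₁/z₀) = 15.4 × 4.6530/2.1193 = 33.8115 km/h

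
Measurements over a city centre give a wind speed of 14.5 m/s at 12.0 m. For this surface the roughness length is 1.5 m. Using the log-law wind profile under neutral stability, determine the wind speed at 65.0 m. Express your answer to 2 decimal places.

Log law: V(z) ∝ ln(z/z₀), so V₂/V₁ = ln(z₂/z₀) / ln(z₁/z₀).
ln(65.0/1.5) = 3.7689, ln(12.0/1.5) = 2.0794
V₂ = 14.5 × 3.7689/2.0794 = 14.5 × 1.8125 = 26.2808 m/s

26.28 m/s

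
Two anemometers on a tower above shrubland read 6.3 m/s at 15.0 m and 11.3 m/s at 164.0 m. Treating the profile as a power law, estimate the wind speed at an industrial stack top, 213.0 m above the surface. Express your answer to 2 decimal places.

12.05 m/s

First find α: α = ln(V₂/V₁)/ln(z₂/z₁) = ln(11.3/6.3)/ln(164.0/15.0) = 0.58425/2.39182 = 0.2443
Extrapolate from 164.0 m to 213.0 m: V₃ = 11.3 × (213.0/164.0)^0.2443 = 11.3 × 1.0659 = 12.0451 m/s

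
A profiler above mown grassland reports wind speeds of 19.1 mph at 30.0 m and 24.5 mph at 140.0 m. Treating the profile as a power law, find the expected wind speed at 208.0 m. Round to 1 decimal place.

First find α: α = ln(V₂/V₁)/ln(z₂/z₁) = ln(24.5/19.1)/ln(140.0/30.0) = 0.24898/1.54045 = 0.1616
Extrapolate from 140.0 m to 208.0 m: V₃ = 24.5 × (208.0/140.0)^0.1616 = 24.5 × 1.0661 = 26.1190 mph

26.1 mph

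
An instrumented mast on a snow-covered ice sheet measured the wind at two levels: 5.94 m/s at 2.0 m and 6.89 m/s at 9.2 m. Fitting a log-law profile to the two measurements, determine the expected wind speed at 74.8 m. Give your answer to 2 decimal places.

Log law: V ∝ ln(z/z₀). From the pair, with r = V₁/V₂ = 0.86212,
ln z₀ = (ln z₁ − r·ln z₂)/(1 − r) = (0.6931 − 0.86212×2.2192)/0.13788 = -8.8487 → z₀ = 0.0001436 m
V₃ = V₁ · ln(z₃/z₀)/ln(z₁/z₀) = 5.94 × 13.1635/9.5419 = 8.1946 m/s

8.19 m/s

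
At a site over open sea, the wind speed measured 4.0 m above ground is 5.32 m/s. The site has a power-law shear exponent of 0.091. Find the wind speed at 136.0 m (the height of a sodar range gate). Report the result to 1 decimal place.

Power-law profile: V₂ = V₁ · (z₂/z₁)^α
V₂ = 5.32 × (136.0/4.0)^0.091 = 5.32 × (34.0000)^0.091
    = 5.32 × 1.3784 = 7.3329 m/s

7.3 m/s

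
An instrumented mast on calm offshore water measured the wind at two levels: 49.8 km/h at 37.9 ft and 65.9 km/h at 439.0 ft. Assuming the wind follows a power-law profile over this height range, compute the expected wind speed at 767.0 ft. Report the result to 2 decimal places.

First find α: α = ln(V₂/V₁)/ln(z₂/z₁) = ln(65.9/49.8)/ln(439.0/37.9) = 0.28012/2.44955 = 0.1144
Extrapolate from 439.0 ft to 767.0 ft: V₃ = 65.9 × (767.0/439.0)^0.1144 = 65.9 × 1.0659 = 70.2421 km/h

70.24 km/h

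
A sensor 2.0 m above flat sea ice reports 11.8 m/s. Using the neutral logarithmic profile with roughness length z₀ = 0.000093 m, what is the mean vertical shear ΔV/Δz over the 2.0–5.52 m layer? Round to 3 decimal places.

Log law: V₂ = V₁ · ln(z₂/z₀)/ln(z₁/z₀) = 11.8 × 10.9913/9.9761 = 13.0008 m/s
ΔV/Δz = (13.0008 − 11.8)/(5.52 − 2.0) = 1.2008/3.5200 = 0.34115 m/s/m

0.341 m/s/m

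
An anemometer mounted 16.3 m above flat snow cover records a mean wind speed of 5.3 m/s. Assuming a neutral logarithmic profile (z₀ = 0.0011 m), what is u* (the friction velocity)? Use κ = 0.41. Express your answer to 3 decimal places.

u* ≈ 0.226 m/s

Log law: V(z) = (u*/κ) · ln(z/z₀) ⇒ u* = κ · V / ln(z/z₀)
u* = 0.41 × 5.3 / ln(16.3/0.0011) = 0.41 × 5.3 / 9.6036
   = 2.1730 / 9.6036 = 0.2263 m/s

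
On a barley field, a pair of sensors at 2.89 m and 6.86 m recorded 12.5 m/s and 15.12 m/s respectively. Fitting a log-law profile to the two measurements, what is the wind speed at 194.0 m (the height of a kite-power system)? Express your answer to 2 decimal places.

25.25 m/s

Log law: V ∝ ln(z/z₀). From the pair, with r = V₁/V₂ = 0.82672,
ln z₀ = (ln z₁ − r·ln z₂)/(1 − r) = (1.0613 − 0.82672×1.9257)/0.17328 = -3.0630 → z₀ = 0.04675 m
V₃ = V₁ · ln(z₃/z₀)/ln(z₁/z₀) = 12.5 × 8.3309/4.1243 = 25.2495 m/s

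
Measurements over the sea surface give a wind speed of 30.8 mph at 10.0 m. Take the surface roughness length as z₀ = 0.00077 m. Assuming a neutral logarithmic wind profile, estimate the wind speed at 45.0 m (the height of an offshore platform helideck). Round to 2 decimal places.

Log law: V(z) ∝ ln(z/z₀), so V₂/V₁ = ln(z₂/z₀) / ln(z₁/z₀).
ln(45.0/0.00077) = 10.9758, ln(10.0/0.00077) = 9.4717
V₂ = 30.8 × 10.9758/9.4717 = 30.8 × 1.1588 = 35.6909 mph

35.69 mph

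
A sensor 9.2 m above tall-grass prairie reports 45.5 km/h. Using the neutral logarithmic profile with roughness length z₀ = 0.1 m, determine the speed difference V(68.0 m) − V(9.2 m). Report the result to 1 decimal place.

Log law: V₂ = V₁ · ln(z₂/z₀)/ln(z₁/z₀) = 45.5 × 6.5221/4.5218 = 65.6278 km/h
ΔV = 65.6278 − 45.5 = 20.1278 km/h

20.1 km/h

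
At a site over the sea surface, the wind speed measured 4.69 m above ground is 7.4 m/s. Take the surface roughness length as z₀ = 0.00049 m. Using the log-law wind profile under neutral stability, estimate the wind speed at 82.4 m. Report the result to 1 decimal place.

9.7 m/s

Log law: V(z) ∝ ln(z/z₀), so V₂/V₁ = ln(z₂/z₀) / ln(z₁/z₀).
ln(82.4/0.00049) = 12.0327, ln(4.69/0.00049) = 9.1665
V₂ = 7.4 × 12.0327/9.1665 = 7.4 × 1.3127 = 9.7138 m/s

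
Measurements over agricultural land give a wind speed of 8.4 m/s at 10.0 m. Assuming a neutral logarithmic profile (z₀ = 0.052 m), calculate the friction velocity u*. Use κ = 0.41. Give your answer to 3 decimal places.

u* ≈ 0.655 m/s

Log law: V(z) = (u*/κ) · ln(z/z₀) ⇒ u* = κ · V / ln(z/z₀)
u* = 0.41 × 8.4 / ln(10.0/0.052) = 0.41 × 8.4 / 5.2591
   = 3.4440 / 5.2591 = 0.6549 m/s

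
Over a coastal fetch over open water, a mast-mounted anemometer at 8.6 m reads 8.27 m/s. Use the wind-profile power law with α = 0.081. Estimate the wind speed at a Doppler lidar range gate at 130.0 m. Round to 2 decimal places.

10.30 m/s

Power-law profile: V₂ = V₁ · (z₂/z₁)^α
V₂ = 8.27 × (130.0/8.6)^0.081 = 8.27 × (15.1163)^0.081
    = 8.27 × 1.2460 = 10.3048 m/s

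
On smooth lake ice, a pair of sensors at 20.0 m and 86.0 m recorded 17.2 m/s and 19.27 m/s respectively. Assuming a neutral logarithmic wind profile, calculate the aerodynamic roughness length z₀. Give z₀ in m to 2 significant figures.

z₀ ≈ 0.00011 m

Log law: V(z) ∝ ln(z/z₀). With r = V₁/V₂ = 17.2/19.27 = 0.89258,
r · ln(z₂/z₀) = ln(z₁/z₀) ⇒ ln z₀ = (ln z₁ − r·ln z₂)/(1 − r)
ln z₀ = (2.99573 − 0.89258×4.45435) / 0.10742 = -9.1242
z₀ = exp(-9.1242) = 0.0001090 m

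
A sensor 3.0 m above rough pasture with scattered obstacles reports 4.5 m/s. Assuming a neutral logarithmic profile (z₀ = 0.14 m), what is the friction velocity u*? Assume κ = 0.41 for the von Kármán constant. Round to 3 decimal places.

Log law: V(z) = (u*/κ) · ln(z/z₀) ⇒ u* = κ · V / ln(z/z₀)
u* = 0.41 × 4.5 / ln(3.0/0.14) = 0.41 × 4.5 / 3.0647
   = 1.8450 / 3.0647 = 0.6020 m/s

u* ≈ 0.602 m/s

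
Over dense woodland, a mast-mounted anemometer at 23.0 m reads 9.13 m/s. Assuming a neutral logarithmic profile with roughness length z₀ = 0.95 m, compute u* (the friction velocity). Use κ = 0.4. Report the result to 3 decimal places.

Log law: V(z) = (u*/κ) · ln(z/z₀) ⇒ u* = κ · V / ln(z/z₀)
u* = 0.4 × 9.13 / ln(23.0/0.95) = 0.4 × 9.13 / 3.1868
   = 3.6520 / 3.1868 = 1.1460 m/s

u* ≈ 1.146 m/s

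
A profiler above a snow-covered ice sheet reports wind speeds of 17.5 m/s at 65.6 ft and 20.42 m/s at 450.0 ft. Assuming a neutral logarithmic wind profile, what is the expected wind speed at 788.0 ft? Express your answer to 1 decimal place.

Log law: V ∝ ln(z/z₀). From the pair, with r = V₁/V₂ = 0.85700,
ln z₀ = (ln z₁ − r·ln z₂)/(1 − r) = (4.1836 − 0.85700×6.1092)/0.14300 = -7.3573 → z₀ = 0.0006379 ft
V₃ = V₁ · ln(z₃/z₀)/ln(z₁/z₀) = 17.5 × 14.0268/11.5408 = 21.2695 m/s

21.3 m/s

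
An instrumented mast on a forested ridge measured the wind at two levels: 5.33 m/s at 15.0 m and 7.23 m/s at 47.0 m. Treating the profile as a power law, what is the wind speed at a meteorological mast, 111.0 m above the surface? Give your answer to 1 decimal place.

First find α: α = ln(V₂/V₁)/ln(z₂/z₁) = ln(7.23/5.33)/ln(47.0/15.0) = 0.30489/1.14210 = 0.2670
Extrapolate from 47.0 m to 111.0 m: V₃ = 7.23 × (111.0/47.0)^0.2670 = 7.23 × 1.2579 = 9.0944 m/s

9.1 m/s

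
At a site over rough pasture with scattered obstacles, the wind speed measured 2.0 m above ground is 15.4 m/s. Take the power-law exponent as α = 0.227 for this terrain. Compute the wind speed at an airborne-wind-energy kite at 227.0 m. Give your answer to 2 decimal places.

45.08 m/s

Power-law profile: V₂ = V₁ · (z₂/z₁)^α
V₂ = 15.4 × (227.0/2.0)^0.227 = 15.4 × (113.5000)^0.227
    = 15.4 × 2.9274 = 45.0822 m/s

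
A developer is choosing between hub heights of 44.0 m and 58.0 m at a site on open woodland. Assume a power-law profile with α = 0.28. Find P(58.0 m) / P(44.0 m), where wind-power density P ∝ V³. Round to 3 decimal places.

1.261

Speed ratio: V_B/V_A = (z_B/z_A)^α = (58.0/44.0)^0.28 = (1.3182)^0.28 = 1.08042
Power-density ratio: P_B/P_A = (V_B/V_A)³ = (1.08042)³ = 1.26119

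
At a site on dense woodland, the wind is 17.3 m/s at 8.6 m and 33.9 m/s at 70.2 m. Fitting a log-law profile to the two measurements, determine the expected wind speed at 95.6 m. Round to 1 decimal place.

Log law: V ∝ ln(z/z₀). From the pair, with r = V₁/V₂ = 0.51032,
ln z₀ = (ln z₁ − r·ln z₂)/(1 − r) = (2.1518 − 0.51032×4.2513)/0.48968 = -0.0364 → z₀ = 0.9643 m
V₃ = V₁ · ln(z₃/z₀)/ln(z₁/z₀) = 17.3 × 4.5965/2.1881 = 36.3417 m/s

36.3 m/s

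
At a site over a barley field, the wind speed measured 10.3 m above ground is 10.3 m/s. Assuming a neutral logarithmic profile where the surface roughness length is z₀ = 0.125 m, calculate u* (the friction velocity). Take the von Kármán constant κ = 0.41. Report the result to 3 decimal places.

u* ≈ 0.957 m/s

Log law: V(z) = (u*/κ) · ln(z/z₀) ⇒ u* = κ · V / ln(z/z₀)
u* = 0.41 × 10.3 / ln(10.3/0.125) = 0.41 × 10.3 / 4.4116
   = 4.2230 / 4.4116 = 0.9573 m/s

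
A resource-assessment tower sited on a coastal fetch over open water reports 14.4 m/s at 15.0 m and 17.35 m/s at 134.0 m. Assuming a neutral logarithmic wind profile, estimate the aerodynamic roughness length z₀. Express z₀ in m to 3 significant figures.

Log law: V(z) ∝ ln(z/z₀). With r = V₁/V₂ = 14.4/17.35 = 0.82997,
r · ln(z₂/z₀) = ln(z₁/z₀) ⇒ ln z₀ = (ln z₁ − r·ln z₂)/(1 − r)
ln z₀ = (2.70805 − 0.82997×4.89784) / 0.17003 = -7.9811
z₀ = exp(-7.9811) = 0.0003419 m

z₀ ≈ 0.000342 m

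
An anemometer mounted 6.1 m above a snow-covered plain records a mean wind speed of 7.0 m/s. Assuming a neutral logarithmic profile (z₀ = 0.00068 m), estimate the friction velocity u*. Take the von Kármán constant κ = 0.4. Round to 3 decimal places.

Log law: V(z) = (u*/κ) · ln(z/z₀) ⇒ u* = κ · V / ln(z/z₀)
u* = 0.4 × 7.0 / ln(6.1/0.00068) = 0.4 × 7.0 / 9.1017
   = 2.8000 / 9.1017 = 0.3076 m/s

u* ≈ 0.308 m/s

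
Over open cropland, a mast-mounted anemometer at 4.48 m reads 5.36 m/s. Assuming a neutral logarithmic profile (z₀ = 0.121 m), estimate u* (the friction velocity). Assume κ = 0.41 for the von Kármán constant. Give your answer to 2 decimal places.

u* ≈ 0.61 m/s

Log law: V(z) = (u*/κ) · ln(z/z₀) ⇒ u* = κ · V / ln(z/z₀)
u* = 0.41 × 5.36 / ln(4.48/0.121) = 0.41 × 5.36 / 3.6116
   = 2.1976 / 3.6116 = 0.6085 m/s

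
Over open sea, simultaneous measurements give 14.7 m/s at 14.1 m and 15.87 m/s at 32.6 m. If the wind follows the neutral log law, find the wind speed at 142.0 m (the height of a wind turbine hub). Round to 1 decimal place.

Log law: V ∝ ln(z/z₀). From the pair, with r = V₁/V₂ = 0.92628,
ln z₀ = (ln z₁ − r·ln z₂)/(1 − r) = (2.6462 − 0.92628×3.4843)/0.07372 = -7.8843 → z₀ = 0.0003766 m
V₃ = V₁ · ln(z₃/z₀)/ln(z₁/z₀) = 14.7 × 12.8401/10.5304 = 17.9242 m/s

17.9 m/s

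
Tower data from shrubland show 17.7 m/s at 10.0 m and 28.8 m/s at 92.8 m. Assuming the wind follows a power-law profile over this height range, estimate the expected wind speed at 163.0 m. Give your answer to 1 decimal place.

First find α: α = ln(V₂/V₁)/ln(z₂/z₁) = ln(28.8/17.7)/ln(92.8/10.0) = 0.48681/2.22786 = 0.2185
Extrapolate from 92.8 m to 163.0 m: V₃ = 28.8 × (163.0/92.8)^0.2185 = 28.8 × 1.1310 = 32.5723 m/s

32.6 m/s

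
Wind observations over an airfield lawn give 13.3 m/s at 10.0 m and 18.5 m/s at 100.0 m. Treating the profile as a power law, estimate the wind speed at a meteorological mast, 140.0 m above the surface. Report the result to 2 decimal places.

First find α: α = ln(V₂/V₁)/ln(z₂/z₁) = ln(18.5/13.3)/ln(100.0/10.0) = 0.33001/2.30259 = 0.1433
Extrapolate from 100.0 m to 140.0 m: V₃ = 18.5 × (140.0/100.0)^0.1433 = 18.5 × 1.0494 = 19.4140 m/s

19.41 m/s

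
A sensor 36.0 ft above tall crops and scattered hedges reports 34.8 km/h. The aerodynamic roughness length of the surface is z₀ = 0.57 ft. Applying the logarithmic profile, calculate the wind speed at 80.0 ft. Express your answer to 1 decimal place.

41.5 km/h

Log law: V(z) ∝ ln(z/z₀), so V₂/V₁ = ln(z₂/z₀) / ln(z₁/z₀).
ln(80.0/0.57) = 4.9441, ln(36.0/0.57) = 4.1456
V₂ = 34.8 × 4.9441/4.1456 = 34.8 × 1.1926 = 41.5030 km/h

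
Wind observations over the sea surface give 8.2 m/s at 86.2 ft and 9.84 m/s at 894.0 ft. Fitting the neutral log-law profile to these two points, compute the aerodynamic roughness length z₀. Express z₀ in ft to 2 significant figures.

Log law: V(z) ∝ ln(z/z₀). With r = V₁/V₂ = 8.2/9.84 = 0.83333,
r · ln(z₂/z₀) = ln(z₁/z₀) ⇒ ln z₀ = (ln z₁ − r·ln z₂)/(1 − r)
ln z₀ = (4.45667 − 0.83333×6.79571) / 0.16667 = -7.2385
z₀ = exp(-7.2385) = 0.0007184 ft

z₀ ≈ 0.00072 ft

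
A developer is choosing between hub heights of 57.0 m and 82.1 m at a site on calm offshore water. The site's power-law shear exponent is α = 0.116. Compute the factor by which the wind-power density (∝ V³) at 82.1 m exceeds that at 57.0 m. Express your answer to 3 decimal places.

Speed ratio: V_B/V_A = (z_B/z_A)^α = (82.1/57.0)^0.116 = (1.4404)^0.116 = 1.04324
Power-density ratio: P_B/P_A = (V_B/V_A)³ = (1.04324)³ = 1.13539

1.135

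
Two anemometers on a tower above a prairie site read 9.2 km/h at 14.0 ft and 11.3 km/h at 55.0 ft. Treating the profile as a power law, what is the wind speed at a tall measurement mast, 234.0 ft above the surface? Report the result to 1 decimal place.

First find α: α = ln(V₂/V₁)/ln(z₂/z₁) = ln(11.3/9.2)/ln(55.0/14.0) = 0.20560/1.36828 = 0.1503
Extrapolate from 55.0 ft to 234.0 ft: V₃ = 11.3 × (234.0/55.0)^0.1503 = 11.3 × 1.2431 = 14.0466 km/h

14.0 km/h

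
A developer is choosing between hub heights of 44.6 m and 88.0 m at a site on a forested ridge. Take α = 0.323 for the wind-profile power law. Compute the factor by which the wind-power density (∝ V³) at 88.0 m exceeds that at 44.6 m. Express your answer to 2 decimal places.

1.93

Speed ratio: V_B/V_A = (z_B/z_A)^α = (88.0/44.6)^0.323 = (1.9731)^0.323 = 1.24547
Power-density ratio: P_B/P_A = (V_B/V_A)³ = (1.24547)³ = 1.93196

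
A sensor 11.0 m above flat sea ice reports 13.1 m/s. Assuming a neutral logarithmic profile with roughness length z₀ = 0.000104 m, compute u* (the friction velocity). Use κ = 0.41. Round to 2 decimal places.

Log law: V(z) = (u*/κ) · ln(z/z₀) ⇒ u* = κ · V / ln(z/z₀)
u* = 0.41 × 13.1 / ln(11.0/0.000104) = 0.41 × 13.1 / 11.5690
   = 5.3710 / 11.5690 = 0.4643 m/s

u* ≈ 0.46 m/s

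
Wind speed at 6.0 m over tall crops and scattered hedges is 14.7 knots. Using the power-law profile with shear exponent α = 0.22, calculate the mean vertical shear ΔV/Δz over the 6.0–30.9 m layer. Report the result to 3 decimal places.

Power law: V₂ = V₁ · (z₂/z₁)^α = 14.7 × (5.1500)^0.22 = 21.0822 knots
ΔV/Δz = (21.0822 − 14.7)/(30.9 − 6.0) = 6.3822/24.9000 = 0.25631 knots/m

0.256 knots/m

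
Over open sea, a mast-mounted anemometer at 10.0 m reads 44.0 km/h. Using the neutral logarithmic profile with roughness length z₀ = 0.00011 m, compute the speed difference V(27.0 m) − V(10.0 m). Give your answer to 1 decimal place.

3.8 km/h

Log law: V₂ = V₁ · ln(z₂/z₀)/ln(z₁/z₀) = 44.0 × 12.4109/11.4176 = 47.8277 km/h
ΔV = 47.8277 − 44.0 = 3.8277 km/h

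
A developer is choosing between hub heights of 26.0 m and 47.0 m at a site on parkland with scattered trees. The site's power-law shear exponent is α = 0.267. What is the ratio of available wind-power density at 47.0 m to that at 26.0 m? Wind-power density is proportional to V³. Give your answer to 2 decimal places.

1.61

Speed ratio: V_B/V_A = (z_B/z_A)^α = (47.0/26.0)^0.267 = (1.8077)^0.267 = 1.17126
Power-density ratio: P_B/P_A = (V_B/V_A)³ = (1.17126)³ = 1.60678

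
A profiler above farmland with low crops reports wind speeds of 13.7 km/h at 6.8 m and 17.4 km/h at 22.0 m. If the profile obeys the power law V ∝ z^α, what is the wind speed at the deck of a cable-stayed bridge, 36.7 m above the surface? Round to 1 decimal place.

First find α: α = ln(V₂/V₁)/ln(z₂/z₁) = ln(17.4/13.7)/ln(22.0/6.8) = 0.23907/1.17412 = 0.2036
Extrapolate from 22.0 m to 36.7 m: V₃ = 17.4 × (36.7/22.0)^0.2036 = 17.4 × 1.1098 = 19.3109 km/h

19.3 km/h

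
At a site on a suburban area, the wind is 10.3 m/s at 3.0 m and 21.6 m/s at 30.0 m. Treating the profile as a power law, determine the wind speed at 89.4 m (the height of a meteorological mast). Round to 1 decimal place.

30.7 m/s

First find α: α = ln(V₂/V₁)/ln(z₂/z₁) = ln(21.6/10.3)/ln(30.0/3.0) = 0.74055/2.30259 = 0.3216
Extrapolate from 30.0 m to 89.4 m: V₃ = 21.6 × (89.4/30.0)^0.3216 = 21.6 × 1.4207 = 30.6881 m/s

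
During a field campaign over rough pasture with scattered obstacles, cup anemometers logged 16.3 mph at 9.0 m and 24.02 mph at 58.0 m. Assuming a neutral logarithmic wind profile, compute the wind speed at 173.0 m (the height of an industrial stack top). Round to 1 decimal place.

Log law: V ∝ ln(z/z₀). From the pair, with r = V₁/V₂ = 0.67860,
ln z₀ = (ln z₁ − r·ln z₂)/(1 − r) = (2.1972 − 0.67860×4.0604)/0.32140 = -1.7368 → z₀ = 0.1761 m
V₃ = V₁ · ln(z₃/z₀)/ln(z₁/z₀) = 16.3 × 6.8901/3.9340 = 28.5481 mph

28.5 mph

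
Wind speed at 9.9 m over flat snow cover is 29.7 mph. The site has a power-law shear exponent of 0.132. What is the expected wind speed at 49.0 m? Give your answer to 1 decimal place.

36.7 mph

Power-law profile: V₂ = V₁ · (z₂/z₁)^α
V₂ = 29.7 × (49.0/9.9)^0.132 = 29.7 × (4.9495)^0.132
    = 29.7 × 1.2350 = 36.6808 mph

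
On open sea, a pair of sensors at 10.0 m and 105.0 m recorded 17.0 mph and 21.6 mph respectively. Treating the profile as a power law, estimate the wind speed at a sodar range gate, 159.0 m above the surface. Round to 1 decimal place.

First find α: α = ln(V₂/V₁)/ln(z₂/z₁) = ln(21.6/17.0)/ln(105.0/10.0) = 0.23948/2.35138 = 0.1018
Extrapolate from 105.0 m to 159.0 m: V₃ = 21.6 × (159.0/105.0)^0.1018 = 21.6 × 1.0432 = 22.5324 mph

22.5 mph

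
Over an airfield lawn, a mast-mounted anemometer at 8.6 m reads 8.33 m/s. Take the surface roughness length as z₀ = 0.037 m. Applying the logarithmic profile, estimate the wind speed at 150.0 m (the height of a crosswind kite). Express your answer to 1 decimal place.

12.7 m/s

Log law: V(z) ∝ ln(z/z₀), so V₂/V₁ = ln(z₂/z₀) / ln(z₁/z₀).
ln(150.0/0.037) = 8.3075, ln(8.6/0.037) = 5.4486
V₂ = 8.33 × 8.3075/5.4486 = 8.33 × 1.5247 = 12.7007 m/s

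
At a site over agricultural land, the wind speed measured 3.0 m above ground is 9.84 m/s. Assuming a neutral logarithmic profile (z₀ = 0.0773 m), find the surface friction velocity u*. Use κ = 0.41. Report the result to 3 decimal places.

u* ≈ 1.103 m/s

Log law: V(z) = (u*/κ) · ln(z/z₀) ⇒ u* = κ · V / ln(z/z₀)
u* = 0.41 × 9.84 / ln(3.0/0.0773) = 0.41 × 9.84 / 3.6587
   = 4.0344 / 3.6587 = 1.1027 m/s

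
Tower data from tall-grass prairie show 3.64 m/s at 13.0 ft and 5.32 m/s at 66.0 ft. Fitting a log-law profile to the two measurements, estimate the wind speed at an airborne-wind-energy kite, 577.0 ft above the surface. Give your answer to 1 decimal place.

Log law: V ∝ ln(z/z₀). From the pair, with r = V₁/V₂ = 0.68421,
ln z₀ = (ln z₁ − r·ln z₂)/(1 − r) = (2.5649 − 0.68421×4.1897)/0.31579 = -0.9552 → z₀ = 0.3847 ft
V₃ = V₁ · ln(z₃/z₀)/ln(z₁/z₀) = 3.64 × 7.3131/3.5202 = 7.5620 m/s

7.6 m/s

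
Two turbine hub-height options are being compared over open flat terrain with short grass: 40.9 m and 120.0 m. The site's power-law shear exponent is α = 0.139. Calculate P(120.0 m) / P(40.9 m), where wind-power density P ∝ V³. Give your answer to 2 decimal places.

Speed ratio: V_B/V_A = (z_B/z_A)^α = (120.0/40.9)^0.139 = (2.9340)^0.139 = 1.16139
Power-density ratio: P_B/P_A = (V_B/V_A)³ = (1.16139)³ = 1.56650

1.57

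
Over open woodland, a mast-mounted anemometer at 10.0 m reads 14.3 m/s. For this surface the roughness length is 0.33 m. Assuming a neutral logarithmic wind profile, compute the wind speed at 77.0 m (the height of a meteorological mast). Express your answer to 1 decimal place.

22.9 m/s

Log law: V(z) ∝ ln(z/z₀), so V₂/V₁ = ln(z₂/z₀) / ln(z₁/z₀).
ln(77.0/0.33) = 5.4525, ln(10.0/0.33) = 3.4112
V₂ = 14.3 × 5.4525/3.4112 = 14.3 × 1.5984 = 22.8568 m/s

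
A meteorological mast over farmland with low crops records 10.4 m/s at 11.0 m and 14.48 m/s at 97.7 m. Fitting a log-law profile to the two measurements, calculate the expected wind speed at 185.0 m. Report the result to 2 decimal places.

15.67 m/s

Log law: V ∝ ln(z/z₀). From the pair, with r = V₁/V₂ = 0.71823,
ln z₀ = (ln z₁ − r·ln z₂)/(1 − r) = (2.3979 − 0.71823×4.5819)/0.28177 = -3.1692 → z₀ = 0.04204 m
V₃ = V₁ · ln(z₃/z₀)/ln(z₁/z₀) = 10.4 × 8.3895/5.5671 = 15.6727 m/s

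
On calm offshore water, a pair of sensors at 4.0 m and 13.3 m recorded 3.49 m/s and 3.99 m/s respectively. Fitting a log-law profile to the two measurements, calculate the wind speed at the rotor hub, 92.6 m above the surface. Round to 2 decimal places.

4.80 m/s

Log law: V ∝ ln(z/z₀). From the pair, with r = V₁/V₂ = 0.87469,
ln z₀ = (ln z₁ − r·ln z₂)/(1 − r) = (1.3863 − 0.87469×2.5878)/0.12531 = -7.0000 → z₀ = 0.0009119 m
V₃ = V₁ · ln(z₃/z₀)/ln(z₁/z₀) = 3.49 × 11.5283/8.3863 = 4.7976 m/s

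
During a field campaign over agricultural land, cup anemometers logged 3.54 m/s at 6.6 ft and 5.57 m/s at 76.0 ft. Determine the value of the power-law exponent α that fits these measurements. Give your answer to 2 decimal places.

Power law: V₂/V₁ = (z₂/z₁)^α ⇒ α = ln(V₂/V₁) / ln(z₂/z₁)
α = ln(5.57/3.54) / ln(76.0/6.6) = ln(1.5734) / ln(11.5152)
  = 0.45327 / 2.44366 = 0.18549

α ≈ 0.19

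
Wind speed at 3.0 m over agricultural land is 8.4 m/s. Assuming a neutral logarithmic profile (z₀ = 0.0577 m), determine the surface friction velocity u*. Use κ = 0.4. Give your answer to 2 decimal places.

u* ≈ 0.85 m/s

Log law: V(z) = (u*/κ) · ln(z/z₀) ⇒ u* = κ · V / ln(z/z₀)
u* = 0.4 × 8.4 / ln(3.0/0.0577) = 0.4 × 8.4 / 3.9511
   = 3.3600 / 3.9511 = 0.8504 m/s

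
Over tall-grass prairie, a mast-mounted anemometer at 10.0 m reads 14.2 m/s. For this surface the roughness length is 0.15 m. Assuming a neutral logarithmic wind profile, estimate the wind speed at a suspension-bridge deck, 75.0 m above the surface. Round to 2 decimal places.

21.01 m/s

Log law: V(z) ∝ ln(z/z₀), so V₂/V₁ = ln(z₂/z₀) / ln(z₁/z₀).
ln(75.0/0.15) = 6.2146, ln(10.0/0.15) = 4.1997
V₂ = 14.2 × 6.2146/4.1997 = 14.2 × 1.4798 = 21.0128 m/s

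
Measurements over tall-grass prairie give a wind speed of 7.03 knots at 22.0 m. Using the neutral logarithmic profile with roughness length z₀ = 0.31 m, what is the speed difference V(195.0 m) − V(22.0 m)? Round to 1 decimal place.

3.6 knots

Log law: V₂ = V₁ · ln(z₂/z₀)/ln(z₁/z₀) = 7.03 × 6.4442/4.2622 = 10.6289 knots
ΔV = 10.6289 − 7.03 = 3.5989 knots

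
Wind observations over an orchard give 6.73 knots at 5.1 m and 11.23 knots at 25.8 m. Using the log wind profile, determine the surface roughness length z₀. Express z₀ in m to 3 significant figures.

Log law: V(z) ∝ ln(z/z₀). With r = V₁/V₂ = 6.73/11.23 = 0.59929,
r · ln(z₂/z₀) = ln(z₁/z₀) ⇒ ln z₀ = (ln z₁ − r·ln z₂)/(1 − r)
ln z₀ = (1.62924 − 0.59929×3.25037) / 0.40071 = -0.7953
z₀ = exp(-0.7953) = 0.4515 m

z₀ ≈ 0.451 m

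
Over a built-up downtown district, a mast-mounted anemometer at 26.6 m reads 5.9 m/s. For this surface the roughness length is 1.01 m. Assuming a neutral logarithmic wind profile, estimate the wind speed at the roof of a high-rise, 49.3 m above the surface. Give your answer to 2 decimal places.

7.01 m/s

Log law: V(z) ∝ ln(z/z₀), so V₂/V₁ = ln(z₂/z₀) / ln(z₁/z₀).
ln(49.3/1.01) = 3.8880, ln(26.6/1.01) = 3.2710
V₂ = 5.9 × 3.8880/3.2710 = 5.9 × 1.1886 = 7.0129 m/s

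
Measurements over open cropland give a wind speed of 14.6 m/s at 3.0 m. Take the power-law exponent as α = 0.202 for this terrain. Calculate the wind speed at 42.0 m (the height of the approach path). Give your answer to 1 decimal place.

24.9 m/s

Power-law profile: V₂ = V₁ · (z₂/z₁)^α
V₂ = 14.6 × (42.0/3.0)^0.202 = 14.6 × (14.0000)^0.202
    = 14.6 × 1.7042 = 24.8812 m/s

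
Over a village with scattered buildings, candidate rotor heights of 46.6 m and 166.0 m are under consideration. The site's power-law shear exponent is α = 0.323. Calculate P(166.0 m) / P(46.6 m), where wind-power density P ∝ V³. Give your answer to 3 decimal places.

3.425

Speed ratio: V_B/V_A = (z_B/z_A)^α = (166.0/46.6)^0.323 = (3.5622)^0.323 = 1.50732
Power-density ratio: P_B/P_A = (V_B/V_A)³ = (1.50732)³ = 3.42467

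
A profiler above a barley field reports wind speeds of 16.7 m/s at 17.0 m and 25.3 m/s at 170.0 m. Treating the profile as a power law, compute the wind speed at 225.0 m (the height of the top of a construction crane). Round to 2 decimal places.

26.61 m/s

First find α: α = ln(V₂/V₁)/ln(z₂/z₁) = ln(25.3/16.7)/ln(170.0/17.0) = 0.41540/2.30259 = 0.1804
Extrapolate from 170.0 m to 225.0 m: V₃ = 25.3 × (225.0/170.0)^0.1804 = 25.3 × 1.0519 = 26.6123 m/s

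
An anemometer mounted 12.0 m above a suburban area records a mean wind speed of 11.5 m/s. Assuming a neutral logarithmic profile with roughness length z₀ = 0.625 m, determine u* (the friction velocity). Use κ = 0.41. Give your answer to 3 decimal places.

u* ≈ 1.596 m/s

Log law: V(z) = (u*/κ) · ln(z/z₀) ⇒ u* = κ · V / ln(z/z₀)
u* = 0.41 × 11.5 / ln(12.0/0.625) = 0.41 × 11.5 / 2.9549
   = 4.7150 / 2.9549 = 1.5956 m/s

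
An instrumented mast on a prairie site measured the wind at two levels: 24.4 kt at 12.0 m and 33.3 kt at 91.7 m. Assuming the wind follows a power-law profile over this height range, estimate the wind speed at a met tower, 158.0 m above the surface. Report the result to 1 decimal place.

36.2 kt

First find α: α = ln(V₂/V₁)/ln(z₂/z₁) = ln(33.3/24.4)/ln(91.7/12.0) = 0.31097/2.03362 = 0.1529
Extrapolate from 91.7 m to 158.0 m: V₃ = 33.3 × (158.0/91.7)^0.1529 = 33.3 × 1.0868 = 36.1890 kt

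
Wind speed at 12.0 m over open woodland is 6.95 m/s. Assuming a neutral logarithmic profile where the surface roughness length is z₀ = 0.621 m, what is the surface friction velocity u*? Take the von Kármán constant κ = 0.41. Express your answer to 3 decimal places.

Log law: V(z) = (u*/κ) · ln(z/z₀) ⇒ u* = κ · V / ln(z/z₀)
u* = 0.41 × 6.95 / ln(12.0/0.621) = 0.41 × 6.95 / 2.9613
   = 2.8495 / 2.9613 = 0.9622 m/s

u* ≈ 0.962 m/s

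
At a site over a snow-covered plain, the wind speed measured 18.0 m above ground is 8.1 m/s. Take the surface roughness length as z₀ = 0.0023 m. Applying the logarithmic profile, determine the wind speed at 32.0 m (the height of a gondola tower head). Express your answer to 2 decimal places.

8.62 m/s

Log law: V(z) ∝ ln(z/z₀), so V₂/V₁ = ln(z₂/z₀) / ln(z₁/z₀).
ln(32.0/0.0023) = 9.5406, ln(18.0/0.0023) = 8.9652
V₂ = 8.1 × 9.5406/8.9652 = 8.1 × 1.0642 = 8.6198 m/s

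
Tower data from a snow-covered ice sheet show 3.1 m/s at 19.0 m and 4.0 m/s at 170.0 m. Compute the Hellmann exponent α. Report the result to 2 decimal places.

Power law: V₂/V₁ = (z₂/z₁)^α ⇒ α = ln(V₂/V₁) / ln(z₂/z₁)
α = ln(4.0/3.1) / ln(170.0/19.0) = ln(1.2903) / ln(8.9474)
  = 0.25489 / 2.19136 = 0.11632

α ≈ 0.12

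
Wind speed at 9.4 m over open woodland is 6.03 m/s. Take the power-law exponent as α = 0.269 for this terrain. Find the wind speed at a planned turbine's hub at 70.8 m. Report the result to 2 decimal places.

Power-law profile: V₂ = V₁ · (z₂/z₁)^α
V₂ = 6.03 × (70.8/9.4)^0.269 = 6.03 × (7.5319)^0.269
    = 6.03 × 1.7214 = 10.3802 m/s

10.38 m/s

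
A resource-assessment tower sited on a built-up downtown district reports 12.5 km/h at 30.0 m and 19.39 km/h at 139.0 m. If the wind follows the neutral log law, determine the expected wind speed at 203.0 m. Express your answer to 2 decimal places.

Log law: V ∝ ln(z/z₀). From the pair, with r = V₁/V₂ = 0.64466,
ln z₀ = (ln z₁ − r·ln z₂)/(1 − r) = (3.4012 − 0.64466×4.9345)/0.35534 = 0.6195 → z₀ = 1.858 m
V₃ = V₁ · ln(z₃/z₀)/ln(z₁/z₀) = 12.5 × 4.6937/2.7817 = 21.0919 km/h

21.09 km/h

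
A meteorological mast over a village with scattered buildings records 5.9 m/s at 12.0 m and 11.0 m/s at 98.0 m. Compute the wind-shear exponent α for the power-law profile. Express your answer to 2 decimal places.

α ≈ 0.30

Power law: V₂/V₁ = (z₂/z₁)^α ⇒ α = ln(V₂/V₁) / ln(z₂/z₁)
α = ln(11.0/5.9) / ln(98.0/12.0) = ln(1.8644) / ln(8.1667)
  = 0.62294 / 2.10006 = 0.29663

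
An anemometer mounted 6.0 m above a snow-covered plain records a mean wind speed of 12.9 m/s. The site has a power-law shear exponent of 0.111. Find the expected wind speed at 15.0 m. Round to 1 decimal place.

Power-law profile: V₂ = V₁ · (z₂/z₁)^α
V₂ = 12.9 × (15.0/6.0)^0.111 = 12.9 × (2.5000)^0.111
    = 12.9 × 1.1071 = 14.2811 m/s

14.3 m/s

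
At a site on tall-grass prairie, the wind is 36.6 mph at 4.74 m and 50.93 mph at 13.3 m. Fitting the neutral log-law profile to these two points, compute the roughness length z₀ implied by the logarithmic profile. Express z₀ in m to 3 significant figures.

z₀ ≈ 0.340 m

Log law: V(z) ∝ ln(z/z₀). With r = V₁/V₂ = 36.6/50.93 = 0.71863,
r · ln(z₂/z₀) = ln(z₁/z₀) ⇒ ln z₀ = (ln z₁ − r·ln z₂)/(1 − r)
ln z₀ = (1.55604 − 0.71863×2.58776) / 0.28137 = -1.0791
z₀ = exp(-1.0791) = 0.3399 m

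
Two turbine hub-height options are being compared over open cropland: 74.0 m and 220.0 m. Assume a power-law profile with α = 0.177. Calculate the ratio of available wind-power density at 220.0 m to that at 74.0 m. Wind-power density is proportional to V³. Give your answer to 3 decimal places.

1.783

Speed ratio: V_B/V_A = (z_B/z_A)^α = (220.0/74.0)^0.177 = (2.9730)^0.177 = 1.21270
Power-density ratio: P_B/P_A = (V_B/V_A)³ = (1.21270)³ = 1.78346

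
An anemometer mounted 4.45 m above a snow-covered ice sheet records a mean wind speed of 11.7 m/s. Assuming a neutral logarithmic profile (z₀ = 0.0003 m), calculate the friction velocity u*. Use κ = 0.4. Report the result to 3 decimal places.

Log law: V(z) = (u*/κ) · ln(z/z₀) ⇒ u* = κ · V / ln(z/z₀)
u* = 0.4 × 11.7 / ln(4.45/0.0003) = 0.4 × 11.7 / 9.6046
   = 4.6800 / 9.6046 = 0.4873 m/s

u* ≈ 0.487 m/s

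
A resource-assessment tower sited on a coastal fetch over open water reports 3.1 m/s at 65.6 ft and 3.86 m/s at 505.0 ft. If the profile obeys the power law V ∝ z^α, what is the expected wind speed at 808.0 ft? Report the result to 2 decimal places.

4.06 m/s

First find α: α = ln(V₂/V₁)/ln(z₂/z₁) = ln(3.86/3.1)/ln(505.0/65.6) = 0.21927/2.04098 = 0.1074
Extrapolate from 505.0 ft to 808.0 ft: V₃ = 3.86 × (808.0/505.0)^0.1074 = 3.86 × 1.0518 = 4.0599 m/s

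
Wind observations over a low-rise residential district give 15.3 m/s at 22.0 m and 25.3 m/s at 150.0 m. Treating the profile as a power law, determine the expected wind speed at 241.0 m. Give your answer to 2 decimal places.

28.65 m/s

First find α: α = ln(V₂/V₁)/ln(z₂/z₁) = ln(25.3/15.3)/ln(150.0/22.0) = 0.50295/1.91959 = 0.2620
Extrapolate from 150.0 m to 241.0 m: V₃ = 25.3 × (241.0/150.0)^0.2620 = 25.3 × 1.1323 = 28.6467 m/s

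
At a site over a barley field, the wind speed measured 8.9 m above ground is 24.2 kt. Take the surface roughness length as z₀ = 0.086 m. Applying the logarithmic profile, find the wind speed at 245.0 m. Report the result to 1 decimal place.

Log law: V(z) ∝ ln(z/z₀), so V₂/V₁ = ln(z₂/z₀) / ln(z₁/z₀).
ln(245.0/0.086) = 7.9547, ln(8.9/0.086) = 4.6395
V₂ = 24.2 × 7.9547/4.6395 = 24.2 × 1.7146 = 41.4925 kt

41.5 kt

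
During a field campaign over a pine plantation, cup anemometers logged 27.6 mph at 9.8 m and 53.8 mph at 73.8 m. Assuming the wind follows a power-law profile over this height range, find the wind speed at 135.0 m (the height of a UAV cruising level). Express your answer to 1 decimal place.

First find α: α = ln(V₂/V₁)/ln(z₂/z₁) = ln(53.8/27.6)/ln(73.8/9.8) = 0.66746/2.01898 = 0.3306
Extrapolate from 73.8 m to 135.0 m: V₃ = 53.8 × (135.0/73.8)^0.3306 = 53.8 × 1.2210 = 65.6885 mph

65.7 mph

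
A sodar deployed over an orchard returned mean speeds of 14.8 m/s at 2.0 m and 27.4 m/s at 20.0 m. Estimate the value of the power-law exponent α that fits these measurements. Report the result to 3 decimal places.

Power law: V₂/V₁ = (z₂/z₁)^α ⇒ α = ln(V₂/V₁) / ln(z₂/z₁)
α = ln(27.4/14.8) / ln(20.0/2.0) = ln(1.8514) / ln(10.0000)
  = 0.61592 / 2.30259 = 0.26749

α ≈ 0.267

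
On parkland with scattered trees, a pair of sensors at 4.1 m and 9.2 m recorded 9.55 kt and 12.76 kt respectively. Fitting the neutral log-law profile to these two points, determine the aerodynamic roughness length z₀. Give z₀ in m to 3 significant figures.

z₀ ≈ 0.370 m

Log law: V(z) ∝ ln(z/z₀). With r = V₁/V₂ = 9.55/12.76 = 0.74843,
r · ln(z₂/z₀) = ln(z₁/z₀) ⇒ ln z₀ = (ln z₁ − r·ln z₂)/(1 − r)
ln z₀ = (1.41099 − 0.74843×2.21920) / 0.25157 = -0.9935
z₀ = exp(-0.9935) = 0.3703 m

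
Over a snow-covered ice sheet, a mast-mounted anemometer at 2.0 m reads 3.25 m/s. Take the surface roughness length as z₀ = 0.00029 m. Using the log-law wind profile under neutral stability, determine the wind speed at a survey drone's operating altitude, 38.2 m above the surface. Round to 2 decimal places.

4.33 m/s

Log law: V(z) ∝ ln(z/z₀), so V₂/V₁ = ln(z₂/z₀) / ln(z₁/z₀).
ln(38.2/0.00029) = 11.7885, ln(2.0/0.00029) = 8.8388
V₂ = 3.25 × 11.7885/8.8388 = 3.25 × 1.3337 = 4.3346 m/s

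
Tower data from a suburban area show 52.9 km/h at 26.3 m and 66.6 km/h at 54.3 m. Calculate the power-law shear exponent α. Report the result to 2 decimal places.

α ≈ 0.32

Power law: V₂/V₁ = (z₂/z₁)^α ⇒ α = ln(V₂/V₁) / ln(z₂/z₁)
α = ln(66.6/52.9) / ln(54.3/26.3) = ln(1.2590) / ln(2.0646)
  = 0.23030 / 0.72496 = 0.31768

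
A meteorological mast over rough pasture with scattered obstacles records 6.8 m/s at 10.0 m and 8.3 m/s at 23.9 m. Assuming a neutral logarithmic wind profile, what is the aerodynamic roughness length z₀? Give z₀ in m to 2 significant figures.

z₀ ≈ 0.19 m

Log law: V(z) ∝ ln(z/z₀). With r = V₁/V₂ = 6.8/8.3 = 0.81928,
r · ln(z₂/z₀) = ln(z₁/z₀) ⇒ ln z₀ = (ln z₁ − r·ln z₂)/(1 − r)
ln z₀ = (2.30259 − 0.81928×3.17388) / 0.18072 = -1.6473
z₀ = exp(-1.6473) = 0.1926 m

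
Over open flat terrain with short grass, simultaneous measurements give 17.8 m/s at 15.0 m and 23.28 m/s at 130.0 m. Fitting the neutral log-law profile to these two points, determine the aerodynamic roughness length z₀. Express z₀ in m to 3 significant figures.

z₀ ≈ 0.0135 m

Log law: V(z) ∝ ln(z/z₀). With r = V₁/V₂ = 17.8/23.28 = 0.76460,
r · ln(z₂/z₀) = ln(z₁/z₀) ⇒ ln z₀ = (ln z₁ − r·ln z₂)/(1 − r)
ln z₀ = (2.70805 − 0.76460×4.86753) / 0.23540 = -4.3063
z₀ = exp(-4.3063) = 0.01348 m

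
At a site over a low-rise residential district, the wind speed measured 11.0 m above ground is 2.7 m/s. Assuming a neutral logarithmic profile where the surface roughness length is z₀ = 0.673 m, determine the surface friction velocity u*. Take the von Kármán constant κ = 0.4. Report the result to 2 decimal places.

u* ≈ 0.39 m/s

Log law: V(z) = (u*/κ) · ln(z/z₀) ⇒ u* = κ · V / ln(z/z₀)
u* = 0.4 × 2.7 / ln(11.0/0.673) = 0.4 × 2.7 / 2.7939
   = 1.0800 / 2.7939 = 0.3866 m/s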